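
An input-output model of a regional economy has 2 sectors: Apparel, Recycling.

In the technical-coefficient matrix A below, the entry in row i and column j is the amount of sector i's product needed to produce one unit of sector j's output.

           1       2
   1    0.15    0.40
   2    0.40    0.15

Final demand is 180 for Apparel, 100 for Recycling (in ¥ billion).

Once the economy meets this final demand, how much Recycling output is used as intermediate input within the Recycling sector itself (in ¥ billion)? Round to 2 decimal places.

z_22 = 41.87

I − A =
  [   0.85    -0.40]
  [  -0.40     0.85]
det(I−A) = (0.85)(0.85) − (-0.40)(-0.40) = 0.5625
adj(I−A) = [[0.85, 0.40], [0.40, 0.85]]
(I − A)⁻¹ = adj(I−A) / det(I−A) ≈
  [   1.5111     0.7111]
  [   0.7111     1.5111]
First solve x = (I − A)⁻¹ d = adj(I−A)·d / det(I−A); in particular x_2 = (0.40·180 + 0.85·100) / 0.5625 = 157.00 / 0.5625 ≈ 279.1111.
Intermediate flow from 2 to 2: z_22 = a_22 · x_2 = 0.15 × 157.00 / 0.5625 = 23.55 / 0.5625 ≈ 41.87.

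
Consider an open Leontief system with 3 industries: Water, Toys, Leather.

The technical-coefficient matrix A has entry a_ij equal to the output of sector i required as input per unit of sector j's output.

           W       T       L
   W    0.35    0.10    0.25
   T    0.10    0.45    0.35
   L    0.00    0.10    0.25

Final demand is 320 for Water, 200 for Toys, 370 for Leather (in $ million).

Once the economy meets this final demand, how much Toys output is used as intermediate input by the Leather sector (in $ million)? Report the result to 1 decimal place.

I − A =
  [   0.65    -0.10    -0.25]
  [  -0.10     0.55    -0.35]
  [   0.00    -0.10     0.75]
Cofactors of I−A, C_ij = (−1)^(i+j)·(minor ij) (rows/columns in the sector order above):
  C_11 = (0.55)(0.75) − (-0.35)(-0.10) = 0.3775
  C_12 = −[(-0.10)(0.75) − (-0.35)(0.00)] = 0.0750
  C_13 = (-0.10)(-0.10) − (0.55)(0.00) = 0.0100
  C_21 = −[(-0.10)(0.75) − (-0.25)(-0.10)] = 0.1000
  C_22 = (0.65)(0.75) − (-0.25)(0.00) = 0.4875
  C_23 = −[(0.65)(-0.10) − (-0.10)(0.00)] = 0.0650
  C_31 = (-0.10)(-0.35) − (-0.25)(0.55) = 0.1725
  C_32 = −[(0.65)(-0.35) − (-0.25)(-0.10)] = 0.2525
  C_33 = (0.65)(0.55) − (-0.10)(-0.10) = 0.3475
det(I−A) = Σ_j (I−A)_1j·C_1j = (0.65)(0.3775) + (-0.10)(0.0750) + (-0.25)(0.0100) = 0.235375
adj(I−A) = Cᵀ =
  [ 0.3775   0.1000   0.1725]
  [ 0.0750   0.4875   0.2525]
  [ 0.0100   0.0650   0.3475]
(I − A)⁻¹ = adj(I−A) / det(I−A) ≈
  [   1.6038     0.4249     0.7329]
  [   0.3186     2.0712     1.0728]
  [   0.0425     0.2762     1.4764]
First solve x = (I − A)⁻¹ d = adj(I−A)·d / det(I−A); in particular x_L = (0.0100·320 + 0.0650·200 + 0.3475·370) / 0.235375 = 144.775 / 0.235375 ≈ 615.082.
Intermediate flow from T to L: z_TL = a_TL · x_L = 0.35 × 144.775 / 0.235375 = 50.67125 / 0.235375 ≈ 215.3.

z_TL = 215.3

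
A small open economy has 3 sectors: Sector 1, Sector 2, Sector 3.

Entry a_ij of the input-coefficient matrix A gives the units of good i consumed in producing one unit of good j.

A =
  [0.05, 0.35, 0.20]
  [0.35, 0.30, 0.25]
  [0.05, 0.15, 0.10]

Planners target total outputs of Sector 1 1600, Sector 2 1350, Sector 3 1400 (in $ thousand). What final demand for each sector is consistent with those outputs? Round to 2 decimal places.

I − A =
  [   0.95    -0.35    -0.20]
  [  -0.35     0.70    -0.25]
  [  -0.05    -0.15     0.90]
d = (I − A) x:
  d_1 = (+0.95)·1600 + (-0.35)·1350 + (-0.20)·1400 = 767.50
  d_2 = (-0.35)·1600 + (+0.70)·1350 + (-0.25)·1400 = 35.00
  d_3 = (-0.05)·1600 + (-0.15)·1350 + (+0.90)·1400 = 977.50

d_1 = 767.50, d_2 = 35.00, d_3 = 977.50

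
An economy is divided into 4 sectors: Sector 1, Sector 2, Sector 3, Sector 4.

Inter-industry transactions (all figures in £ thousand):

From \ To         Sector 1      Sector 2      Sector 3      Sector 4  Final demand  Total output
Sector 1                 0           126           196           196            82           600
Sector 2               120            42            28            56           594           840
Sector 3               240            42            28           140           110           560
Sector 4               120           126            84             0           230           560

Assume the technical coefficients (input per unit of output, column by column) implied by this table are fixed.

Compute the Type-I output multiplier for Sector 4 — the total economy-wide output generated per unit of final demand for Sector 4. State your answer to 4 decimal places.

Technical coefficients a_ij = z_ij / X_j:
  a_11 = 0/600 = 0.00, a_21 = 120/600 = 0.20, a_31 = 240/600 = 0.40, a_41 = 120/600 = 0.20
  a_12 = 126/840 = 0.15, a_22 = 42/840 = 0.05, a_32 = 42/840 = 0.05, a_42 = 126/840 = 0.15
  a_13 = 196/560 = 0.35, a_23 = 28/560 = 0.05, a_33 = 28/560 = 0.05, a_43 = 84/560 = 0.15
  a_14 = 196/560 = 0.35, a_24 = 56/560 = 0.10, a_34 = 140/560 = 0.25, a_44 = 0/560 = 0.00
I − A =
  [   1.00    -0.15    -0.35    -0.35]
  [  -0.20     0.95    -0.05    -0.10]
  [  -0.40    -0.05     0.95    -0.25]
  [  -0.20    -0.15    -0.15     1.00]
Compute the cofactors C_ij = (−1)^(i+j)·(3×3 minor ij) of I−A; the adjugate is their transpose:
adj(I−A) = Cᵀ =
  [ 0.8475   0.2200   0.3895   0.4160]
  [ 0.2300   0.6675   0.1490   0.1845]
  [ 0.4400   0.1725   0.8250   0.3775]
  [ 0.2700   0.1700   0.2240   0.7320]
det(I−A) = Σ_j (I−A)_1j·C_1j = (1.00)(0.8475) + (-0.15)(0.2300) + (-0.35)(0.4400) + (-0.35)(0.2700) = 0.5645
(I − A)⁻¹ = adj(I−A) / det(I−A) ≈
  [   1.50133     0.38973     0.68999     0.73694]
  [   0.40744     1.18246     0.26395     0.32684]
  [   0.77945     0.30558     1.46147     0.66873]
  [   0.47830     0.30115     0.39681     1.29672]
The output multiplier for sector j is the column-j sum of the Leontief inverse (I − A)⁻¹ = adj(I−A) / det(I−A).
Column 4 of adj(I−A): (0.4160, 0.1845, 0.3775, 0.7320); det(I−A) = 0.5645.
m_4 = (0.4160 + 0.1845 + 0.3775 + 0.7320) / 0.5645 = 1.71 / 0.5645 ≈ 3.0292.

m_4 = 3.0292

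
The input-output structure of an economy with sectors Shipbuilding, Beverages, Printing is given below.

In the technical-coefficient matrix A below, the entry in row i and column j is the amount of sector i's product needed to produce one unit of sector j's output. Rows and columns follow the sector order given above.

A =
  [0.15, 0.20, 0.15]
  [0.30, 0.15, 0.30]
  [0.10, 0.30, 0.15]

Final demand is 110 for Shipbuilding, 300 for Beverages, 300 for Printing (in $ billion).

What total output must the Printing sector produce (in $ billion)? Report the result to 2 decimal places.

I − A =
  [   0.85    -0.20    -0.15]
  [  -0.30     0.85    -0.30]
  [  -0.10    -0.30     0.85]
Cofactors of I−A, C_ij = (−1)^(i+j)·(minor ij) (rows/columns in the sector order above):
  C_11 = (0.85)(0.85) − (-0.30)(-0.30) = 0.6325
  C_12 = −[(-0.30)(0.85) − (-0.30)(-0.10)] = 0.2850
  C_13 = (-0.30)(-0.30) − (0.85)(-0.10) = 0.1750
  C_21 = −[(-0.20)(0.85) − (-0.15)(-0.30)] = 0.2150
  C_22 = (0.85)(0.85) − (-0.15)(-0.10) = 0.7075
  C_23 = −[(0.85)(-0.30) − (-0.20)(-0.10)] = 0.2750
  C_31 = (-0.20)(-0.30) − (-0.15)(0.85) = 0.1875
  C_32 = −[(0.85)(-0.30) − (-0.15)(-0.30)] = 0.3000
  C_33 = (0.85)(0.85) − (-0.20)(-0.30) = 0.6625
det(I−A) = Σ_j (I−A)_1j·C_1j = (0.85)(0.6325) + (-0.20)(0.2850) + (-0.15)(0.1750) = 0.454375
adj(I−A) = Cᵀ =
  [ 0.6325   0.2150   0.1875]
  [ 0.2850   0.7075   0.3000]
  [ 0.1750   0.2750   0.6625]
(I − A)⁻¹ = adj(I−A) / det(I−A) ≈
  [   1.3920     0.4732     0.4127]
  [   0.6272     1.5571     0.6602]
  [   0.3851     0.6052     1.4580]
x = (I − A)⁻¹ d = adj(I−A)·d / det(I−A), with det(I−A) = 0.454375:
  x_S = (0.6325·110 + 0.2150·300 + 0.1875·300) / 0.454375 = 190.325 / 0.454375 ≈ 418.87
  x_B = (0.2850·110 + 0.7075·300 + 0.3000·300) / 0.454375 = 333.60 / 0.454375 ≈ 734.20
  x_P = (0.1750·110 + 0.2750·300 + 0.6625·300) / 0.454375 = 300.50 / 0.454375 ≈ 661.35

x_P = 661.35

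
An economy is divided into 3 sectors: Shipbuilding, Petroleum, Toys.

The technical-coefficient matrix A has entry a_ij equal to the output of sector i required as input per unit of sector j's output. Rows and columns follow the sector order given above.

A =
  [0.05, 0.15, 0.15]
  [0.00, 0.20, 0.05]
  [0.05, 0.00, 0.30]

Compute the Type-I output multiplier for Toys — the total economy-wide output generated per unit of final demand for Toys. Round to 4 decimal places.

m_T = 1.7788

I − A =
  [   0.95    -0.15    -0.15]
  [   0.00     0.80    -0.05]
  [  -0.05     0.00     0.70]
Cofactors of I−A, C_ij = (−1)^(i+j)·(minor ij) (rows/columns in the sector order above):
  C_11 = (0.80)(0.70) − (-0.05)(0.00) = 0.5600
  C_12 = −[(0.00)(0.70) − (-0.05)(-0.05)] = 0.0025
  C_13 = (0.00)(0.00) − (0.80)(-0.05) = 0.0400
  C_21 = −[(-0.15)(0.70) − (-0.15)(0.00)] = 0.1050
  C_22 = (0.95)(0.70) − (-0.15)(-0.05) = 0.6575
  C_23 = −[(0.95)(0.00) − (-0.15)(-0.05)] = 0.0075
  C_31 = (-0.15)(-0.05) − (-0.15)(0.80) = 0.1275
  C_32 = −[(0.95)(-0.05) − (-0.15)(0.00)] = 0.0475
  C_33 = (0.95)(0.80) − (-0.15)(0.00) = 0.7600
det(I−A) = Σ_j (I−A)_1j·C_1j = (0.95)(0.5600) + (-0.15)(0.0025) + (-0.15)(0.0400) = 0.525625
adj(I−A) = Cᵀ =
  [ 0.5600   0.1050   0.1275]
  [ 0.0025   0.6575   0.0475]
  [ 0.0400   0.0075   0.7600]
(I − A)⁻¹ = adj(I−A) / det(I−A) ≈
  [   1.06540     0.19976     0.24257]
  [   0.00476     1.25089     0.09037]
  [   0.07610     0.01427     1.44590]
The output multiplier for sector j is the column-j sum of the Leontief inverse (I − A)⁻¹ = adj(I−A) / det(I−A).
Column T of adj(I−A): (0.1275, 0.0475, 0.7600); det(I−A) = 0.525625.
m_T = (0.1275 + 0.0475 + 0.7600) / 0.525625 = 0.935 / 0.525625 ≈ 1.7788.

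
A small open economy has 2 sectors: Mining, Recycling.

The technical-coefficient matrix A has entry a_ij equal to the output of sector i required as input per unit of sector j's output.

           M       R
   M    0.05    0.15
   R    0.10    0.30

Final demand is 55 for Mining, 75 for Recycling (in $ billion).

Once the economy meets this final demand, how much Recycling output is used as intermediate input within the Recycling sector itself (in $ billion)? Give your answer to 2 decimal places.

z_RR = 35.42

I − A =
  [   0.95    -0.15]
  [  -0.10     0.70]
det(I−A) = (0.95)(0.70) − (-0.15)(-0.10) = 0.6500
adj(I−A) = [[0.70, 0.15], [0.10, 0.95]]
(I − A)⁻¹ = adj(I−A) / det(I−A) ≈
  [   1.0769     0.2308]
  [   0.1538     1.4615]
First solve x = (I − A)⁻¹ d = adj(I−A)·d / det(I−A); in particular x_R = (0.10·55 + 0.95·75) / 0.6500 = 76.75 / 0.6500 ≈ 118.0769.
Intermediate flow from R to R: z_RR = a_RR · x_R = 0.30 × 76.75 / 0.6500 = 23.025 / 0.6500 ≈ 35.42.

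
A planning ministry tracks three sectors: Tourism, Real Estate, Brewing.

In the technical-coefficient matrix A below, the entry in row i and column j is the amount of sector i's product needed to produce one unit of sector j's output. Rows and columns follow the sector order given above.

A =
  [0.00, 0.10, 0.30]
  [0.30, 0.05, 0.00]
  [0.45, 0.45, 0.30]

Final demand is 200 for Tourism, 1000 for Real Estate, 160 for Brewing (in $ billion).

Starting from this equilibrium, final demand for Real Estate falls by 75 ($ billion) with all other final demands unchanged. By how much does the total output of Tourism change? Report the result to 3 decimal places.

Δx_T = -32.351

I − A =
  [   1.00    -0.10    -0.30]
  [  -0.30     0.95     0.00]
  [  -0.45    -0.45     0.70]
Cofactors of I−A, C_ij = (−1)^(i+j)·(minor ij) (rows/columns in the sector order above):
  C_11 = (0.95)(0.70) − (0.00)(-0.45) = 0.6650
  C_12 = −[(-0.30)(0.70) − (0.00)(-0.45)] = 0.2100
  C_13 = (-0.30)(-0.45) − (0.95)(-0.45) = 0.5625
  C_21 = −[(-0.10)(0.70) − (-0.30)(-0.45)] = 0.2050
  C_22 = (1.00)(0.70) − (-0.30)(-0.45) = 0.5650
  C_23 = −[(1.00)(-0.45) − (-0.10)(-0.45)] = 0.4950
  C_31 = (-0.10)(0.00) − (-0.30)(0.95) = 0.2850
  C_32 = −[(1.00)(0.00) − (-0.30)(-0.30)] = 0.0900
  C_33 = (1.00)(0.95) − (-0.10)(-0.30) = 0.9200
det(I−A) = Σ_j (I−A)_1j·C_1j = (1.00)(0.6650) + (-0.10)(0.2100) + (-0.30)(0.5625) = 0.47525
adj(I−A) = Cᵀ =
  [ 0.6650   0.2050   0.2850]
  [ 0.2100   0.5650   0.0900]
  [ 0.5625   0.4950   0.9200]
(I − A)⁻¹ = adj(I−A) / det(I−A) ≈
  [   1.3993     0.4314     0.5997]
  [   0.4419     1.1888     0.1894]
  [   1.1836     1.0416     1.9358]
Δx = (I − A)⁻¹ Δd with Δd having -75 in the Real Estate component and 0 elsewhere.
So Δx_T = L_TR · (-75), where L_TR = adj(I−A)_TR / det(I−A) = 0.2050 / 0.47525.
Δx_T = 0.2050 × (-75) / 0.47525 = -15.375 / 0.47525 ≈ -32.351.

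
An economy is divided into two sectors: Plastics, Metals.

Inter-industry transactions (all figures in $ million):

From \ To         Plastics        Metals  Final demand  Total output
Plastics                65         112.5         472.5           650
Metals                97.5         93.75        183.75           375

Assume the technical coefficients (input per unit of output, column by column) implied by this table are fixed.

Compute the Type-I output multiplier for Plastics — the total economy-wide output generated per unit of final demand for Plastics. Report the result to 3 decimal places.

m_P = 1.429

Technical coefficients a_ij = z_ij / X_j:
  a_PP = 65/650 = 0.10, a_MP = 97.5/650 = 0.15
  a_PM = 112.5/375 = 0.30, a_MM = 93.75/375 = 0.25
I − A =
  [   0.90    -0.30]
  [  -0.15     0.75]
det(I−A) = (0.90)(0.75) − (-0.30)(-0.15) = 0.6300
adj(I−A) = [[0.75, 0.30], [0.15, 0.90]]
(I − A)⁻¹ = adj(I−A) / det(I−A) ≈
  [   1.1905     0.4762]
  [   0.2381     1.4286]
The output multiplier for sector j is the column-j sum of the Leontief inverse (I − A)⁻¹ = adj(I−A) / det(I−A).
Column P of adj(I−A): (0.75, 0.15); det(I−A) = 0.6300.
m_P = (0.75 + 0.15) / 0.6300 = 0.90 / 0.6300 ≈ 1.429.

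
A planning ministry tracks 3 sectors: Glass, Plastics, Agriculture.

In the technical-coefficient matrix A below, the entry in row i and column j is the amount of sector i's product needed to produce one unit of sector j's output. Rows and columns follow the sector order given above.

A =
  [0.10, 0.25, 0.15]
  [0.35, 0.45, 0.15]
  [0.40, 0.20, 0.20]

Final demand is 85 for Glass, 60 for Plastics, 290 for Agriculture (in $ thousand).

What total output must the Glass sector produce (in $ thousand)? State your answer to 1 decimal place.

x_1 = 347.0

I − A =
  [   0.90    -0.25    -0.15]
  [  -0.35     0.55    -0.15]
  [  -0.40    -0.20     0.80]
Cofactors of I−A, C_ij = (−1)^(i+j)·(minor ij) (rows/columns in the sector order above):
  C_11 = (0.55)(0.80) − (-0.15)(-0.20) = 0.4100
  C_12 = −[(-0.35)(0.80) − (-0.15)(-0.40)] = 0.3400
  C_13 = (-0.35)(-0.20) − (0.55)(-0.40) = 0.2900
  C_21 = −[(-0.25)(0.80) − (-0.15)(-0.20)] = 0.2300
  C_22 = (0.90)(0.80) − (-0.15)(-0.40) = 0.6600
  C_23 = −[(0.90)(-0.20) − (-0.25)(-0.40)] = 0.2800
  C_31 = (-0.25)(-0.15) − (-0.15)(0.55) = 0.1200
  C_32 = −[(0.90)(-0.15) − (-0.15)(-0.35)] = 0.1875
  C_33 = (0.90)(0.55) − (-0.25)(-0.35) = 0.4075
det(I−A) = Σ_j (I−A)_1j·C_1j = (0.90)(0.4100) + (-0.25)(0.3400) + (-0.15)(0.2900) = 0.2405
adj(I−A) = Cᵀ =
  [ 0.4100   0.2300   0.1200]
  [ 0.3400   0.6600   0.1875]
  [ 0.2900   0.2800   0.4075]
(I − A)⁻¹ = adj(I−A) / det(I−A) ≈
  [   1.7048     0.9563     0.4990]
  [   1.4137     2.7443     0.7796]
  [   1.2058     1.1642     1.6944]
x = (I − A)⁻¹ d = adj(I−A)·d / det(I−A), with det(I−A) = 0.2405:
  x_1 = (0.4100·85 + 0.2300·60 + 0.1200·290) / 0.2405 = 83.45 / 0.2405 ≈ 347.0
  x_2 = (0.3400·85 + 0.6600·60 + 0.1875·290) / 0.2405 = 122.875 / 0.2405 ≈ 510.9
  x_3 = (0.2900·85 + 0.2800·60 + 0.4075·290) / 0.2405 = 159.625 / 0.2405 ≈ 663.7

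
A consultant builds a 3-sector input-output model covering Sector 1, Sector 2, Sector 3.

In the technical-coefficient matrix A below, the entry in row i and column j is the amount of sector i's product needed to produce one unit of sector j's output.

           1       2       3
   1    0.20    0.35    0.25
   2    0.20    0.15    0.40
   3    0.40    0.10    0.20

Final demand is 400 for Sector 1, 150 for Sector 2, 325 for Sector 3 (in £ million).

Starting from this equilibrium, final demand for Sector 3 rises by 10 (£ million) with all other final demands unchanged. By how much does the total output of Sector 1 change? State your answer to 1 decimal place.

I − A =
  [   0.80    -0.35    -0.25]
  [  -0.20     0.85    -0.40]
  [  -0.40    -0.10     0.80]
Cofactors of I−A, C_ij = (−1)^(i+j)·(minor ij) (rows/columns in the sector order above):
  C_11 = (0.85)(0.80) − (-0.40)(-0.10) = 0.6400
  C_12 = −[(-0.20)(0.80) − (-0.40)(-0.40)] = 0.3200
  C_13 = (-0.20)(-0.10) − (0.85)(-0.40) = 0.3600
  C_21 = −[(-0.35)(0.80) − (-0.25)(-0.10)] = 0.3050
  C_22 = (0.80)(0.80) − (-0.25)(-0.40) = 0.5400
  C_23 = −[(0.80)(-0.10) − (-0.35)(-0.40)] = 0.2200
  C_31 = (-0.35)(-0.40) − (-0.25)(0.85) = 0.3525
  C_32 = −[(0.80)(-0.40) − (-0.25)(-0.20)] = 0.3700
  C_33 = (0.80)(0.85) − (-0.35)(-0.20) = 0.6100
det(I−A) = Σ_j (I−A)_1j·C_1j = (0.80)(0.6400) + (-0.35)(0.3200) + (-0.25)(0.3600) = 0.3100
adj(I−A) = Cᵀ =
  [ 0.6400   0.3050   0.3525]
  [ 0.3200   0.5400   0.3700]
  [ 0.3600   0.2200   0.6100]
(I − A)⁻¹ = adj(I−A) / det(I−A) ≈
  [   2.0645     0.9839     1.1371]
  [   1.0323     1.7419     1.1935]
  [   1.1613     0.7097     1.9677]
Δx = (I − A)⁻¹ Δd with Δd having +10 in the Sector 3 component and 0 elsewhere.
So Δx_1 = L_13 · (+10), where L_13 = adj(I−A)_13 / det(I−A) = 0.3525 / 0.3100.
Δx_1 = 0.3525 × (+10) / 0.3100 = 3.525 / 0.3100 ≈ 11.4.

Δx_1 = 11.4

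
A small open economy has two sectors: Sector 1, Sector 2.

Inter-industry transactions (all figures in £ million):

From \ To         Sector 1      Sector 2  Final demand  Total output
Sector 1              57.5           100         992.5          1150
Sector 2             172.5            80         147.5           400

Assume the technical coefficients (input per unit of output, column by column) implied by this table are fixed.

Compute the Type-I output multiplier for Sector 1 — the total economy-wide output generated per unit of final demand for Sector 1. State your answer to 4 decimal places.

Technical coefficients a_ij = z_ij / X_j:
  a_11 = 57.5/1150 = 0.05, a_21 = 172.5/1150 = 0.15
  a_12 = 100/400 = 0.25, a_22 = 80/400 = 0.20
I − A =
  [   0.95    -0.25]
  [  -0.15     0.80]
det(I−A) = (0.95)(0.80) − (-0.25)(-0.15) = 0.7225
adj(I−A) = [[0.80, 0.25], [0.15, 0.95]]
(I − A)⁻¹ = adj(I−A) / det(I−A) ≈
  [   1.10727     0.34602]
  [   0.20761     1.31488]
The output multiplier for sector j is the column-j sum of the Leontief inverse (I − A)⁻¹ = adj(I−A) / det(I−A).
Column 1 of adj(I−A): (0.80, 0.15); det(I−A) = 0.7225.
m_1 = (0.80 + 0.15) / 0.7225 = 0.95 / 0.7225 ≈ 1.3149.

m_1 = 1.3149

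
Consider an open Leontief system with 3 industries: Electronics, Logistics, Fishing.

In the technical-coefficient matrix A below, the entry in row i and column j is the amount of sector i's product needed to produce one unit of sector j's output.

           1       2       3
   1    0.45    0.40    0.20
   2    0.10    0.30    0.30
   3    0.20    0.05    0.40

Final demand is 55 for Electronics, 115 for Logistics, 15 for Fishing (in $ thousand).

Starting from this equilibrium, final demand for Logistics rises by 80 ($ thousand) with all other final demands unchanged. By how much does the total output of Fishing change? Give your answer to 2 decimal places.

I − A =
  [   0.55    -0.40    -0.20]
  [  -0.10     0.70    -0.30]
  [  -0.20    -0.05     0.60]
Cofactors of I−A, C_ij = (−1)^(i+j)·(minor ij) (rows/columns in the sector order above):
  C_11 = (0.70)(0.60) − (-0.30)(-0.05) = 0.4050
  C_12 = −[(-0.10)(0.60) − (-0.30)(-0.20)] = 0.1200
  C_13 = (-0.10)(-0.05) − (0.70)(-0.20) = 0.1450
  C_21 = −[(-0.40)(0.60) − (-0.20)(-0.05)] = 0.2500
  C_22 = (0.55)(0.60) − (-0.20)(-0.20) = 0.2900
  C_23 = −[(0.55)(-0.05) − (-0.40)(-0.20)] = 0.1075
  C_31 = (-0.40)(-0.30) − (-0.20)(0.70) = 0.2600
  C_32 = −[(0.55)(-0.30) − (-0.20)(-0.10)] = 0.1850
  C_33 = (0.55)(0.70) − (-0.40)(-0.10) = 0.3450
det(I−A) = Σ_j (I−A)_1j·C_1j = (0.55)(0.4050) + (-0.40)(0.1200) + (-0.20)(0.1450) = 0.14575
adj(I−A) = Cᵀ =
  [ 0.4050   0.2500   0.2600]
  [ 0.1200   0.2900   0.1850]
  [ 0.1450   0.1075   0.3450]
(I − A)⁻¹ = adj(I−A) / det(I−A) ≈
  [   2.7787     1.7153     1.7839]
  [   0.8233     1.9897     1.2693]
  [   0.9949     0.7376     2.3671]
Δx = (I − A)⁻¹ Δd with Δd having +80 in the Logistics component and 0 elsewhere.
So Δx_3 = L_32 · (+80), where L_32 = adj(I−A)_32 / det(I−A) = 0.1075 / 0.14575.
Δx_3 = 0.1075 × (+80) / 0.14575 = 8.60 / 0.14575 ≈ 59.01.

Δx_3 = 59.01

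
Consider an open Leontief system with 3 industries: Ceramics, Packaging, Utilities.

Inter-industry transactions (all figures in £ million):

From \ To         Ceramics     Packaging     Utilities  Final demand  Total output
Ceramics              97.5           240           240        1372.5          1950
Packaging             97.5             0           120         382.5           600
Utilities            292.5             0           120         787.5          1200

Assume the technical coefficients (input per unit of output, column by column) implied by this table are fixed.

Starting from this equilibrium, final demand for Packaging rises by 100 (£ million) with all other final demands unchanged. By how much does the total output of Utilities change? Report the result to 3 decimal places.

Technical coefficients a_ij = z_ij / X_j:
  a_CC = 97.5/1950 = 0.05, a_PC = 97.5/1950 = 0.05, a_UC = 292.5/1950 = 0.15
  a_CP = 240/600 = 0.40, a_PP = 0/600 = 0.00, a_UP = 0/600 = 0.00
  a_CU = 240/1200 = 0.20, a_PU = 120/1200 = 0.10, a_UU = 120/1200 = 0.10
I − A =
  [   0.95    -0.40    -0.20]
  [  -0.05     1.00    -0.10]
  [  -0.15     0.00     0.90]
Cofactors of I−A, C_ij = (−1)^(i+j)·(minor ij) (rows/columns in the sector order above):
  C_11 = (1.00)(0.90) − (-0.10)(0.00) = 0.9000
  C_12 = −[(-0.05)(0.90) − (-0.10)(-0.15)] = 0.0600
  C_13 = (-0.05)(0.00) − (1.00)(-0.15) = 0.1500
  C_21 = −[(-0.40)(0.90) − (-0.20)(0.00)] = 0.3600
  C_22 = (0.95)(0.90) − (-0.20)(-0.15) = 0.8250
  C_23 = −[(0.95)(0.00) − (-0.40)(-0.15)] = 0.0600
  C_31 = (-0.40)(-0.10) − (-0.20)(1.00) = 0.2400
  C_32 = −[(0.95)(-0.10) − (-0.20)(-0.05)] = 0.1050
  C_33 = (0.95)(1.00) − (-0.40)(-0.05) = 0.9300
det(I−A) = Σ_j (I−A)_1j·C_1j = (0.95)(0.9000) + (-0.40)(0.0600) + (-0.20)(0.1500) = 0.8010
adj(I−A) = Cᵀ =
  [ 0.9000   0.3600   0.2400]
  [ 0.0600   0.8250   0.1050]
  [ 0.1500   0.0600   0.9300]
(I − A)⁻¹ = adj(I−A) / det(I−A) ≈
  [   1.1236     0.4494     0.2996]
  [   0.0749     1.0300     0.1311]
  [   0.1873     0.0749     1.1610]
Δx = (I − A)⁻¹ Δd with Δd having +100 in the Packaging component and 0 elsewhere.
So Δx_U = L_UP · (+100), where L_UP = adj(I−A)_UP / det(I−A) = 0.0600 / 0.8010.
Δx_U = 0.0600 × (+100) / 0.8010 = 6.00 / 0.8010 ≈ 7.491.

Δx_U = 7.491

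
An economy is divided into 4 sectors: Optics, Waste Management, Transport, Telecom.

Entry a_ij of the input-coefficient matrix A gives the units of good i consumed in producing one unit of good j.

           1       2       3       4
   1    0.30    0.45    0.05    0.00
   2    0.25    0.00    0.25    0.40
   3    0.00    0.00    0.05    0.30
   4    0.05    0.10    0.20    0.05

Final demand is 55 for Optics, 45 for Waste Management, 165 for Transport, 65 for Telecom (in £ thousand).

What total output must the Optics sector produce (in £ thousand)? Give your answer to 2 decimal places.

I − A =
  [   0.70    -0.45    -0.05     0.00]
  [  -0.25     1.00    -0.25    -0.40]
  [   0.00     0.00     0.95    -0.30]
  [  -0.05    -0.10    -0.20     0.95]
Compute the cofactors C_ij = (−1)^(i+j)·(3×3 minor ij) of I−A; the adjugate is their transpose:
adj(I−A) = Cᵀ =
  [ 0.797000   0.380625   0.188375   0.219750]
  [ 0.233375   0.589000   0.235125   0.322250]
  [ 0.022500   0.027750   0.521125   0.176250]
  [ 0.071250   0.087875   0.144375   0.558125]
det(I−A) = Σ_j (I−A)_1j·C_1j = (0.70)(0.797000) + (-0.45)(0.233375) + (-0.05)(0.022500) + (0.00)(0.071250) = 0.45175625
(I − A)⁻¹ = adj(I−A) / det(I−A) ≈
  [   1.7642     0.8425     0.4170     0.4864]
  [   0.5166     1.3038     0.5205     0.7133]
  [   0.0498     0.0614     1.1536     0.3901]
  [   0.1577     0.1945     0.3196     1.2355]
x = (I − A)⁻¹ d = adj(I−A)·d / det(I−A), with det(I−A) = 0.45175625:
  x_1 = (0.797000·55 + 0.380625·45 + 0.188375·165 + 0.219750·65) / 0.45175625 = 106.32875 / 0.45175625 ≈ 235.37
  x_2 = (0.233375·55 + 0.589000·45 + 0.235125·165 + 0.322250·65) / 0.45175625 = 99.0825 / 0.45175625 ≈ 219.33
  x_3 = (0.022500·55 + 0.027750·45 + 0.521125·165 + 0.176250·65) / 0.45175625 = 99.928125 / 0.45175625 ≈ 221.20
  x_4 = (0.071250·55 + 0.087875·45 + 0.144375·165 + 0.558125·65) / 0.45175625 = 67.973125 / 0.45175625 ≈ 150.46

x_1 = 235.37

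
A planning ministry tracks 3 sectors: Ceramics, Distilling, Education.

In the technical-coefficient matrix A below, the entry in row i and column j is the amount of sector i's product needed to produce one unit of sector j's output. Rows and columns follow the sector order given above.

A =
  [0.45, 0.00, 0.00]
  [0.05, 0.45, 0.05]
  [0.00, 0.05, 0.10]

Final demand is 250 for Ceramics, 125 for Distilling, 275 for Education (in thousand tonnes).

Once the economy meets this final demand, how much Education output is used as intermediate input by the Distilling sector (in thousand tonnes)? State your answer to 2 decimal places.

z_ED = 14.89

I − A =
  [   0.55     0.00     0.00]
  [  -0.05     0.55    -0.05]
  [   0.00    -0.05     0.90]
Cofactors of I−A, C_ij = (−1)^(i+j)·(minor ij) (rows/columns in the sector order above):
  C_11 = (0.55)(0.90) − (-0.05)(-0.05) = 0.4925
  C_12 = −[(-0.05)(0.90) − (-0.05)(0.00)] = 0.0450
  C_13 = (-0.05)(-0.05) − (0.55)(0.00) = 0.0025
  C_21 = −[(0.00)(0.90) − (0.00)(-0.05)] = 0.0000
  C_22 = (0.55)(0.90) − (0.00)(0.00) = 0.4950
  C_23 = −[(0.55)(-0.05) − (0.00)(0.00)] = 0.0275
  C_31 = (0.00)(-0.05) − (0.00)(0.55) = 0.0000
  C_32 = −[(0.55)(-0.05) − (0.00)(-0.05)] = 0.0275
  C_33 = (0.55)(0.55) − (0.00)(-0.05) = 0.3025
det(I−A) = Σ_j (I−A)_1j·C_1j = (0.55)(0.4925) + (0.00)(0.0450) + (0.00)(0.0025) = 0.270875
adj(I−A) = Cᵀ =
  [ 0.4925   0.0000   0.0000]
  [ 0.0450   0.4950   0.0275]
  [ 0.0025   0.0275   0.3025]
(I − A)⁻¹ = adj(I−A) / det(I−A) ≈
  [   1.8182     0.0000     0.0000]
  [   0.1661     1.8274     0.1015]
  [   0.0092     0.1015     1.1168]
First solve x = (I − A)⁻¹ d = adj(I−A)·d / det(I−A); in particular x_D = (0.0450·250 + 0.4950·125 + 0.0275·275) / 0.270875 = 80.6875 / 0.270875 ≈ 297.8772.
Intermediate flow from E to D: z_ED = a_ED · x_D = 0.05 × 80.6875 / 0.270875 = 4.034375 / 0.270875 ≈ 14.89.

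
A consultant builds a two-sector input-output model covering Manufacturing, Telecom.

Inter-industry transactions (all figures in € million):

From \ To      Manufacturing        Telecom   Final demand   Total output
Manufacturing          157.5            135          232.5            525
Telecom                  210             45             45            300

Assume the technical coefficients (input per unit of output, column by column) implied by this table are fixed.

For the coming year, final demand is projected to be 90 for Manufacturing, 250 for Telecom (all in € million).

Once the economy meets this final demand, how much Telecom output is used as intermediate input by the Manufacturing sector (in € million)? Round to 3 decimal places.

Technical coefficients a_ij = z_ij / X_j:
  a_11 = 157.5/525 = 0.30, a_21 = 210/525 = 0.40
  a_12 = 135/300 = 0.45, a_22 = 45/300 = 0.15
I − A =
  [   0.70    -0.45]
  [  -0.40     0.85]
det(I−A) = (0.70)(0.85) − (-0.45)(-0.40) = 0.4150
adj(I−A) = [[0.85, 0.45], [0.40, 0.70]]
(I − A)⁻¹ = adj(I−A) / det(I−A) ≈
  [   2.0482     1.0843]
  [   0.9639     1.6867]
First solve x = (I − A)⁻¹ d = adj(I−A)·d / det(I−A); in particular x_1 = (0.85·90 + 0.45·250) / 0.4150 = 189.00 / 0.4150 ≈ 455.42169.
Intermediate flow from 2 to 1: z_21 = a_21 · x_1 = 0.40 × 189.00 / 0.4150 = 75.60 / 0.4150 ≈ 182.169.

z_21 = 182.169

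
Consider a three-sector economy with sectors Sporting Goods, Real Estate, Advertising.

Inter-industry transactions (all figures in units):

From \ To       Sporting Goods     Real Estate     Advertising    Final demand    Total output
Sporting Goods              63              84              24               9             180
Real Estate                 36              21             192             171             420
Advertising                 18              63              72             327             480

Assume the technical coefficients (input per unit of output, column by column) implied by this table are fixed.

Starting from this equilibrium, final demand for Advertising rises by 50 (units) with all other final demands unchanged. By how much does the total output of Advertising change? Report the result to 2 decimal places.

Δx_3 = 65.98

Technical coefficients a_ij = z_ij / X_j:
  a_11 = 63/180 = 0.35, a_21 = 36/180 = 0.20, a_31 = 18/180 = 0.10
  a_12 = 84/420 = 0.20, a_22 = 21/420 = 0.05, a_32 = 63/420 = 0.15
  a_13 = 24/480 = 0.05, a_23 = 192/480 = 0.40, a_33 = 72/480 = 0.15
I − A =
  [   0.65    -0.20    -0.05]
  [  -0.20     0.95    -0.40]
  [  -0.10    -0.15     0.85]
Cofactors of I−A, C_ij = (−1)^(i+j)·(minor ij) (rows/columns in the sector order above):
  C_11 = (0.95)(0.85) − (-0.40)(-0.15) = 0.7475
  C_12 = −[(-0.20)(0.85) − (-0.40)(-0.10)] = 0.2100
  C_13 = (-0.20)(-0.15) − (0.95)(-0.10) = 0.1250
  C_21 = −[(-0.20)(0.85) − (-0.05)(-0.15)] = 0.1775
  C_22 = (0.65)(0.85) − (-0.05)(-0.10) = 0.5475
  C_23 = −[(0.65)(-0.15) − (-0.20)(-0.10)] = 0.1175
  C_31 = (-0.20)(-0.40) − (-0.05)(0.95) = 0.1275
  C_32 = −[(0.65)(-0.40) − (-0.05)(-0.20)] = 0.2700
  C_33 = (0.65)(0.95) − (-0.20)(-0.20) = 0.5775
det(I−A) = Σ_j (I−A)_1j·C_1j = (0.65)(0.7475) + (-0.20)(0.2100) + (-0.05)(0.1250) = 0.437625
adj(I−A) = Cᵀ =
  [ 0.7475   0.1775   0.1275]
  [ 0.2100   0.5475   0.2700]
  [ 0.1250   0.1175   0.5775]
(I − A)⁻¹ = adj(I−A) / det(I−A) ≈
  [   1.7081     0.4056     0.2913]
  [   0.4799     1.2511     0.6170]
  [   0.2856     0.2685     1.3196]
Δx = (I − A)⁻¹ Δd with Δd having +50 in the Advertising component and 0 elsewhere.
So Δx_3 = L_33 · (+50), where L_33 = adj(I−A)_33 / det(I−A) = 0.5775 / 0.437625.
Δx_3 = 0.5775 × (+50) / 0.437625 = 28.875 / 0.437625 ≈ 65.98.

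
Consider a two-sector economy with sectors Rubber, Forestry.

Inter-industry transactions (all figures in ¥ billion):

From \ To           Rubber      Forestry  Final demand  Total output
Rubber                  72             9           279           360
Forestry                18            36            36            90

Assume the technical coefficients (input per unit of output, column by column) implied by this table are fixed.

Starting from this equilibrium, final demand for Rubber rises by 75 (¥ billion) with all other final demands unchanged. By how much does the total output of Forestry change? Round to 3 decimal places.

Δx_F = 7.895

Technical coefficients a_ij = z_ij / X_j:
  a_RR = 72/360 = 0.20, a_FR = 18/360 = 0.05
  a_RF = 9/90 = 0.10, a_FF = 36/90 = 0.40
I − A =
  [   0.80    -0.10]
  [  -0.05     0.60]
det(I−A) = (0.80)(0.60) − (-0.10)(-0.05) = 0.4750
adj(I−A) = [[0.60, 0.10], [0.05, 0.80]]
(I − A)⁻¹ = adj(I−A) / det(I−A) ≈
  [   1.2632     0.2105]
  [   0.1053     1.6842]
Δx = (I − A)⁻¹ Δd with Δd having +75 in the Rubber component and 0 elsewhere.
So Δx_F = L_FR · (+75), where L_FR = adj(I−A)_FR / det(I−A) = 0.05 / 0.4750.
Δx_F = 0.05 × (+75) / 0.4750 = 3.75 / 0.4750 ≈ 7.895.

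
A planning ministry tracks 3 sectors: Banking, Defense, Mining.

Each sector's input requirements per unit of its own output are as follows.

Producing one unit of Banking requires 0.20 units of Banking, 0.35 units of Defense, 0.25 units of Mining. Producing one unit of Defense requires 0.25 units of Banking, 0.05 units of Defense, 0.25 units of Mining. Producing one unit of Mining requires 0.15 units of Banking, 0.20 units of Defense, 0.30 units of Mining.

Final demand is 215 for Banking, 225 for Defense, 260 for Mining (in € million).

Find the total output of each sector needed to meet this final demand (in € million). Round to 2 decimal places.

I − A =
  [   0.80    -0.25    -0.15]
  [  -0.35     0.95    -0.20]
  [  -0.25    -0.25     0.70]
Cofactors of I−A, C_ij = (−1)^(i+j)·(minor ij) (rows/columns in the sector order above):
  C_11 = (0.95)(0.70) − (-0.20)(-0.25) = 0.6150
  C_12 = −[(-0.35)(0.70) − (-0.20)(-0.25)] = 0.2950
  C_13 = (-0.35)(-0.25) − (0.95)(-0.25) = 0.3250
  C_21 = −[(-0.25)(0.70) − (-0.15)(-0.25)] = 0.2125
  C_22 = (0.80)(0.70) − (-0.15)(-0.25) = 0.5225
  C_23 = −[(0.80)(-0.25) − (-0.25)(-0.25)] = 0.2625
  C_31 = (-0.25)(-0.20) − (-0.15)(0.95) = 0.1925
  C_32 = −[(0.80)(-0.20) − (-0.15)(-0.35)] = 0.2125
  C_33 = (0.80)(0.95) − (-0.25)(-0.35) = 0.6725
det(I−A) = Σ_j (I−A)_1j·C_1j = (0.80)(0.6150) + (-0.25)(0.2950) + (-0.15)(0.3250) = 0.3695
adj(I−A) = Cᵀ =
  [ 0.6150   0.2125   0.1925]
  [ 0.2950   0.5225   0.2125]
  [ 0.3250   0.2625   0.6725]
(I − A)⁻¹ = adj(I−A) / det(I−A) ≈
  [   1.6644     0.5751     0.5210]
  [   0.7984     1.4141     0.5751]
  [   0.8796     0.7104     1.8200]
x = (I − A)⁻¹ d = adj(I−A)·d / det(I−A), with det(I−A) = 0.3695:
  x_B = (0.6150·215 + 0.2125·225 + 0.1925·260) / 0.3695 = 230.0875 / 0.3695 ≈ 622.70
  x_D = (0.2950·215 + 0.5225·225 + 0.2125·260) / 0.3695 = 236.2375 / 0.3695 ≈ 639.34
  x_M = (0.3250·215 + 0.2625·225 + 0.6725·260) / 0.3695 = 303.7875 / 0.3695 ≈ 822.16

x_B = 622.70, x_D = 639.34, x_M = 822.16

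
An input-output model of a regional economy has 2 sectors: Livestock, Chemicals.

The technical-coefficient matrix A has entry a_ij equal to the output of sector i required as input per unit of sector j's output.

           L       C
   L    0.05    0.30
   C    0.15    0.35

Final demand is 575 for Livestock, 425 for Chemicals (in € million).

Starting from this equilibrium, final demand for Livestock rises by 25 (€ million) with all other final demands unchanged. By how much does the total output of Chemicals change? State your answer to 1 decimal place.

Δx_C = 6.6

I − A =
  [   0.95    -0.30]
  [  -0.15     0.65]
det(I−A) = (0.95)(0.65) − (-0.30)(-0.15) = 0.5725
adj(I−A) = [[0.65, 0.30], [0.15, 0.95]]
(I − A)⁻¹ = adj(I−A) / det(I−A) ≈
  [   1.1354     0.5240]
  [   0.2620     1.6594]
Δx = (I − A)⁻¹ Δd with Δd having +25 in the Livestock component and 0 elsewhere.
So Δx_C = L_CL · (+25), where L_CL = adj(I−A)_CL / det(I−A) = 0.15 / 0.5725.
Δx_C = 0.15 × (+25) / 0.5725 = 3.75 / 0.5725 ≈ 6.6.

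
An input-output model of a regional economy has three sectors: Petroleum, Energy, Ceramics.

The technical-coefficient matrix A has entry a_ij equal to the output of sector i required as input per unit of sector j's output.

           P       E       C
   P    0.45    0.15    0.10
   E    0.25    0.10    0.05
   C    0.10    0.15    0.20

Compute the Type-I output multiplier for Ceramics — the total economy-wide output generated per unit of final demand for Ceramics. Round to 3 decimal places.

I − A =
  [   0.55    -0.15    -0.10]
  [  -0.25     0.90    -0.05]
  [  -0.10    -0.15     0.80]
Cofactors of I−A, C_ij = (−1)^(i+j)·(minor ij) (rows/columns in the sector order above):
  C_11 = (0.90)(0.80) − (-0.05)(-0.15) = 0.7125
  C_12 = −[(-0.25)(0.80) − (-0.05)(-0.10)] = 0.2050
  C_13 = (-0.25)(-0.15) − (0.90)(-0.10) = 0.1275
  C_21 = −[(-0.15)(0.80) − (-0.10)(-0.15)] = 0.1350
  C_22 = (0.55)(0.80) − (-0.10)(-0.10) = 0.4300
  C_23 = −[(0.55)(-0.15) − (-0.15)(-0.10)] = 0.0975
  C_31 = (-0.15)(-0.05) − (-0.10)(0.90) = 0.0975
  C_32 = −[(0.55)(-0.05) − (-0.10)(-0.25)] = 0.0525
  C_33 = (0.55)(0.90) − (-0.15)(-0.25) = 0.4575
det(I−A) = Σ_j (I−A)_1j·C_1j = (0.55)(0.7125) + (-0.15)(0.2050) + (-0.10)(0.1275) = 0.348375
adj(I−A) = Cᵀ =
  [ 0.7125   0.1350   0.0975]
  [ 0.2050   0.4300   0.0525]
  [ 0.1275   0.0975   0.4575]
(I − A)⁻¹ = adj(I−A) / det(I−A) ≈
  [   2.0452     0.3875     0.2799]
  [   0.5884     1.2343     0.1507]
  [   0.3660     0.2799     1.3132]
The output multiplier for sector j is the column-j sum of the Leontief inverse (I − A)⁻¹ = adj(I−A) / det(I−A).
Column C of adj(I−A): (0.0975, 0.0525, 0.4575); det(I−A) = 0.348375.
m_C = (0.0975 + 0.0525 + 0.4575) / 0.348375 = 0.6075 / 0.348375 ≈ 1.744.

m_C = 1.744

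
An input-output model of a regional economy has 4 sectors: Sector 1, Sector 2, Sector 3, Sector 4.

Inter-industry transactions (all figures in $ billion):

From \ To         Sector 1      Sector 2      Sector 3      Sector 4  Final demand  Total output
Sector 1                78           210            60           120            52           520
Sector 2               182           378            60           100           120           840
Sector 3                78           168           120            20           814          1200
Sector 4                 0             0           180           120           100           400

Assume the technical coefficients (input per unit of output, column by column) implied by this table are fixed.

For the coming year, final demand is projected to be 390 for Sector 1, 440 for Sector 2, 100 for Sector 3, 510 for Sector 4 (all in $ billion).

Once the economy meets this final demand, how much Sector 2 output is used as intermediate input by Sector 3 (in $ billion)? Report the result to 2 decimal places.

Technical coefficients a_ij = z_ij / X_j:
  a_11 = 78/520 = 0.15, a_21 = 182/520 = 0.35, a_31 = 78/520 = 0.15, a_41 = 0/520 = 0.00
  a_12 = 210/840 = 0.25, a_22 = 378/840 = 0.45, a_32 = 168/840 = 0.20, a_42 = 0/840 = 0.00
  a_13 = 60/1200 = 0.05, a_23 = 60/1200 = 0.05, a_33 = 120/1200 = 0.10, a_43 = 180/1200 = 0.15
  a_14 = 120/400 = 0.30, a_24 = 100/400 = 0.25, a_34 = 20/400 = 0.05, a_44 = 120/400 = 0.30
I − A =
  [   0.85    -0.25    -0.05    -0.30]
  [  -0.35     0.55    -0.05    -0.25]
  [  -0.15    -0.20     0.90    -0.05]
  [   0.00     0.00    -0.15     0.70]
Compute the cofactors C_ij = (−1)^(i+j)·(3×3 minor ij) of I−A; the adjugate is their transpose:
adj(I−A) = Cᵀ =
  [ 0.327875   0.171625   0.062125   0.206250]
  [ 0.228750   0.517125   0.089625   0.289125]
  [ 0.106750   0.145250   0.266000   0.116625]
  [ 0.022875   0.031125   0.057000   0.324000]
det(I−A) = Σ_j (I−A)_1j·C_1j = (0.85)(0.327875) + (-0.25)(0.228750) + (-0.05)(0.106750) + (-0.30)(0.022875) = 0.20930625
(I − A)⁻¹ = adj(I−A) / det(I−A) ≈
  [   1.5665     0.8200     0.2968     0.9854]
  [   1.0929     2.4707     0.4282     1.3813]
  [   0.5100     0.6940     1.2709     0.5572]
  [   0.1093     0.1487     0.2723     1.5480]
First solve x = (I − A)⁻¹ d = adj(I−A)·d / det(I−A); in particular x_3 = (0.106750·390 + 0.145250·440 + 0.266000·100 + 0.116625·510) / 0.20930625 = 191.62125 / 0.20930625 ≈ 915.5066.
Intermediate flow from 2 to 3: z_23 = a_23 · x_3 = 0.05 × 191.62125 / 0.20930625 = 9.5810625 / 0.20930625 ≈ 45.78.

z_23 = 45.78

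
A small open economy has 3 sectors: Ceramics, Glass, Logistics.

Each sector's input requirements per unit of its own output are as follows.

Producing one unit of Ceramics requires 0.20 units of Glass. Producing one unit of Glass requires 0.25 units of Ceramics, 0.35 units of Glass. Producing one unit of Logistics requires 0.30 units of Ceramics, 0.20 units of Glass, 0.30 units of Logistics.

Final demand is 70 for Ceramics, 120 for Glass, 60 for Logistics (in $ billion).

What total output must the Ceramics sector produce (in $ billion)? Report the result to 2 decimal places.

x_1 = 160.83

I − A =
  [   1.00    -0.25    -0.30]
  [  -0.20     0.65    -0.20]
  [   0.00     0.00     0.70]
Cofactors of I−A, C_ij = (−1)^(i+j)·(minor ij) (rows/columns in the sector order above):
  C_11 = (0.65)(0.70) − (-0.20)(0.00) = 0.4550
  C_12 = −[(-0.20)(0.70) − (-0.20)(0.00)] = 0.1400
  C_13 = (-0.20)(0.00) − (0.65)(0.00) = 0.0000
  C_21 = −[(-0.25)(0.70) − (-0.30)(0.00)] = 0.1750
  C_22 = (1.00)(0.70) − (-0.30)(0.00) = 0.7000
  C_23 = −[(1.00)(0.00) − (-0.25)(0.00)] = 0.0000
  C_31 = (-0.25)(-0.20) − (-0.30)(0.65) = 0.2450
  C_32 = −[(1.00)(-0.20) − (-0.30)(-0.20)] = 0.2600
  C_33 = (1.00)(0.65) − (-0.25)(-0.20) = 0.6000
det(I−A) = Σ_j (I−A)_1j·C_1j = (1.00)(0.4550) + (-0.25)(0.1400) + (-0.30)(0.0000) = 0.4200
adj(I−A) = Cᵀ =
  [ 0.4550   0.1750   0.2450]
  [ 0.1400   0.7000   0.2600]
  [ 0.0000   0.0000   0.6000]
(I − A)⁻¹ = adj(I−A) / det(I−A) ≈
  [   1.0833     0.4167     0.5833]
  [   0.3333     1.6667     0.6190]
  [   0.0000     0.0000     1.4286]
x = (I − A)⁻¹ d = adj(I−A)·d / det(I−A), with det(I−A) = 0.4200:
  x_1 = (0.4550·70 + 0.1750·120 + 0.2450·60) / 0.4200 = 67.55 / 0.4200 ≈ 160.83
  x_2 = (0.1400·70 + 0.7000·120 + 0.2600·60) / 0.4200 = 109.40 / 0.4200 ≈ 260.48
  x_3 = (0.0000·70 + 0.0000·120 + 0.6000·60) / 0.4200 = 36.00 / 0.4200 ≈ 85.71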